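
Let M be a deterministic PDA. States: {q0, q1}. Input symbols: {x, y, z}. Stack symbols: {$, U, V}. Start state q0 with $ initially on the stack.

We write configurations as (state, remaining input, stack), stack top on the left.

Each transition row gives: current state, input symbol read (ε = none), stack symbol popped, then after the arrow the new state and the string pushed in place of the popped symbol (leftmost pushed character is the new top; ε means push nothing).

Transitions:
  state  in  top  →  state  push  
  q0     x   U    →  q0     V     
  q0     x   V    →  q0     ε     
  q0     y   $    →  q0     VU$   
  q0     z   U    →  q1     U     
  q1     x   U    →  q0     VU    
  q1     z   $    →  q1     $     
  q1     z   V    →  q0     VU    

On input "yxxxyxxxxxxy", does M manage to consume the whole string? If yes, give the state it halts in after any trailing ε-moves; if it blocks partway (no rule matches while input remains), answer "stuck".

stuck

(q0, yxxxyxxxxxxy, $) ⊢ (q0, xxxyxxxxxxy, VU$) ⊢ (q0, xxyxxxxxxy, U$) ⊢ (q0, xyxxxxxxy, V$) ⊢ (q0, yxxxxxxy, $) ⊢ (q0, xxxxxxy, VU$) ⊢ (q0, xxxxxy, U$) ⊢ (q0, xxxxy, V$) ⊢ (q0, xxxy, $)
No transition for (q0, x, top $); M blocks with input xxxy remaining.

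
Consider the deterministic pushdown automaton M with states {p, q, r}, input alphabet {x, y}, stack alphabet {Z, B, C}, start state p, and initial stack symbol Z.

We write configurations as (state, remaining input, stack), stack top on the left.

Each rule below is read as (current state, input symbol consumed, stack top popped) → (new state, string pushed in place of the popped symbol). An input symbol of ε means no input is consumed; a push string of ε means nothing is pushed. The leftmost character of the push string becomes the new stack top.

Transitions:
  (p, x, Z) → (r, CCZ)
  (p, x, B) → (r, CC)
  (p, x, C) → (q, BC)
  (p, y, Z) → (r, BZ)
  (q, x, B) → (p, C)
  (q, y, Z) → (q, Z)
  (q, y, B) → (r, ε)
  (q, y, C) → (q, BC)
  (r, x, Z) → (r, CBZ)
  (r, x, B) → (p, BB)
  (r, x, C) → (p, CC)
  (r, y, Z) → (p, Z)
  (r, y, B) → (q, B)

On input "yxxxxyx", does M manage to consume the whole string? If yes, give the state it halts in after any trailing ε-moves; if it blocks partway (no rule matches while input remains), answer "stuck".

(p, yxxxxyx, Z)
  read y, top Z: go to r, push BZ → (r, xxxxyx, BZ)
  read x, top B: go to p, push BB → (p, xxxyx, BBZ)
  read x, top B: go to r, push CC → (r, xxyx, CCBZ)
  read x, top C: go to p, push CC → (p, xyx, CCCBZ)
  read x, top C: go to q, push BC → (q, yx, BCCCBZ)
  read y, top B: go to r, push ε → (r, x, CCCBZ)
  read x, top C: go to p, push CC → (p, ε, CCCCBZ)
All input consumed; M is in state p.

p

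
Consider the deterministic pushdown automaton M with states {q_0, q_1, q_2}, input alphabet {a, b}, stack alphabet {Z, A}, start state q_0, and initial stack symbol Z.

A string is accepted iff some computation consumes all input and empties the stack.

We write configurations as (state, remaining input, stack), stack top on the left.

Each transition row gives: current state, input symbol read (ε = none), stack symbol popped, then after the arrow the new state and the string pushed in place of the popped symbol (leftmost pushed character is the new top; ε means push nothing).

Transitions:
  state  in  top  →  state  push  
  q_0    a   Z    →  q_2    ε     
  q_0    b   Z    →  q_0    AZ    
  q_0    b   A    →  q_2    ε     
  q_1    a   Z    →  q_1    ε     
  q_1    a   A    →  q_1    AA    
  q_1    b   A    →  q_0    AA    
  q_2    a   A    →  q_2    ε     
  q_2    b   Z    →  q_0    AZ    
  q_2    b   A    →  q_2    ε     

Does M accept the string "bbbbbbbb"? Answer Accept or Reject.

(q_0, bbbbbbbb, Z)
  read b, top Z: go to q_0, push AZ → (q_0, bbbbbbb, AZ)
  read b, top A: go to q_2, push ε → (q_2, bbbbbb, Z)
  read b, top Z: go to q_0, push AZ → (q_0, bbbbb, AZ)
  read b, top A: go to q_2, push ε → (q_2, bbbb, Z)
  read b, top Z: go to q_0, push AZ → (q_0, bbb, AZ)
  read b, top A: go to q_2, push ε → (q_2, bb, Z)
  read b, top Z: go to q_0, push AZ → (q_0, b, AZ)
  read b, top A: go to q_2, push ε → (q_2, ε, Z)
All input consumed; stack is Z, not empty, and no further ε-move applies.

Reject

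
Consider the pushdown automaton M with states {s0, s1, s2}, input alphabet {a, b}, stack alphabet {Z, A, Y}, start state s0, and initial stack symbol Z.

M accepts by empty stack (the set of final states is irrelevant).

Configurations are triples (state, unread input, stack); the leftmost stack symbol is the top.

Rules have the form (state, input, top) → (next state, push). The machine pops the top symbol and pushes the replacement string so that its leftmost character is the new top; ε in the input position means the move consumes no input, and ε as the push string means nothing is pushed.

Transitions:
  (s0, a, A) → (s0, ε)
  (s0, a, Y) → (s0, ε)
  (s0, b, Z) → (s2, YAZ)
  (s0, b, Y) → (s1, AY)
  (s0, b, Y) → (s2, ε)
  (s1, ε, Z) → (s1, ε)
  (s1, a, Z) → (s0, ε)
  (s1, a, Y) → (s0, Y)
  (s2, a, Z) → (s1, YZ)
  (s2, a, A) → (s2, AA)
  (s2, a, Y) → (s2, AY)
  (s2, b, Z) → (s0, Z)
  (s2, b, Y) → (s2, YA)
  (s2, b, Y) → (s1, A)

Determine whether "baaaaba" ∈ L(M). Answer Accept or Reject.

No computation consumes all input and empties the stack.

Reject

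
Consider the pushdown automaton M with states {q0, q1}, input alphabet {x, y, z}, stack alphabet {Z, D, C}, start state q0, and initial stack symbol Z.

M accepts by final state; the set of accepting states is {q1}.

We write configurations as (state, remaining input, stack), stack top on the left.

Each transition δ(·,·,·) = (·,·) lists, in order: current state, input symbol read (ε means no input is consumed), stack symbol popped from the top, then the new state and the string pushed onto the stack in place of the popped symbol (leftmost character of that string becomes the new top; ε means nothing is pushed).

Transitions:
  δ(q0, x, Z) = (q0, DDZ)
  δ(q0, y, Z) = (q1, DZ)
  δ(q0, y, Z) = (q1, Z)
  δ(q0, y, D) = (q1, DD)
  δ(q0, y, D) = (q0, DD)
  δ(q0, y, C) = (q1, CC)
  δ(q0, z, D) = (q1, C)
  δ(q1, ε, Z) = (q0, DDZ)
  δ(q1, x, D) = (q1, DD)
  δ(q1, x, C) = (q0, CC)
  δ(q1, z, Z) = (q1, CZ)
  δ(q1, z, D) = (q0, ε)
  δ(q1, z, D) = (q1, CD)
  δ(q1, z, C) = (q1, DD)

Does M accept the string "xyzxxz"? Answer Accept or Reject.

Reject

No computation consumes all input and reaches a final state.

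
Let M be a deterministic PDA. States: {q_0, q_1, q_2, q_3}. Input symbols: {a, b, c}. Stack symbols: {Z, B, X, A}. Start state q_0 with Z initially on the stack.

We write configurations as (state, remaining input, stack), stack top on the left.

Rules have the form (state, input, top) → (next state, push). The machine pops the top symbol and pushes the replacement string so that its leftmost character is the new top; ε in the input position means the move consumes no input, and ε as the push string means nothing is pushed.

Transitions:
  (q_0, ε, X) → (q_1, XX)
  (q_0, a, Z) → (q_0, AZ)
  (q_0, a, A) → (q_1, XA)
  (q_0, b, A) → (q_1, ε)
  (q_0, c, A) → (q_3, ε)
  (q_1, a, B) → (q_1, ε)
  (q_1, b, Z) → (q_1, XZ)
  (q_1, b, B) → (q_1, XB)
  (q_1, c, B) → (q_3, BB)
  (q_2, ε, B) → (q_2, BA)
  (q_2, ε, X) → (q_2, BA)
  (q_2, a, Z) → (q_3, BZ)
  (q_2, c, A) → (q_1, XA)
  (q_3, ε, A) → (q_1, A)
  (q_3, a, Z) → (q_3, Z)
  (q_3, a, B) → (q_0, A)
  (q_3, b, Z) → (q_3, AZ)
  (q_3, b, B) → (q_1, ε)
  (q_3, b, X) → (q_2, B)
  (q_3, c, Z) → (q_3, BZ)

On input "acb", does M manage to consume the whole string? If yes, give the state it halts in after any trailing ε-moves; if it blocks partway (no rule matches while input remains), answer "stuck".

q_1

(q_0, acb, Z)
  read a, top Z: go to q_0, push AZ → (q_0, cb, AZ)
  read c, top A: go to q_3, push ε → (q_3, b, Z)
  read b, top Z: go to q_3, push AZ → (q_3, ε, AZ)
  ε-move, top A: go to q_1, push A → (q_1, ε, AZ)
All input consumed; M is in state q_1.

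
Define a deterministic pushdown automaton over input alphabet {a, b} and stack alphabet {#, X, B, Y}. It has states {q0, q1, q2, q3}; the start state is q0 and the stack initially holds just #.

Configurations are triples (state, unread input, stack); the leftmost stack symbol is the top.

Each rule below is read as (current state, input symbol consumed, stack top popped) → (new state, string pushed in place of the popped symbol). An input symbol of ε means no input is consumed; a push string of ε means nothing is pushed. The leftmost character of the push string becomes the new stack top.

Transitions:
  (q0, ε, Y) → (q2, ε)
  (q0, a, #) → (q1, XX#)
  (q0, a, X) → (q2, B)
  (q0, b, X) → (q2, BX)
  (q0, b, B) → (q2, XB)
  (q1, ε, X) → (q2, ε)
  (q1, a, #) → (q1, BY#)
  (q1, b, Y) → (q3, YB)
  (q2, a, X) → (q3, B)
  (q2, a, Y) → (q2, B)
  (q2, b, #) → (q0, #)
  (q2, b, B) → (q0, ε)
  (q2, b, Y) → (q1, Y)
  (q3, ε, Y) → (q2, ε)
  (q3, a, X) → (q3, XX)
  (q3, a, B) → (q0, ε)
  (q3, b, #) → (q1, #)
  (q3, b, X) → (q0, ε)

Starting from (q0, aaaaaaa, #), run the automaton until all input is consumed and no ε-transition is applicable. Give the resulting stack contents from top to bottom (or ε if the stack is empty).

X#

(q0, aaaaaaa, #)
  read a, top #: go to q1, push XX# → (q1, aaaaaa, XX#)
  ε-move, top X: go to q2, push ε → (q2, aaaaaa, X#)
  read a, top X: go to q3, push B → (q3, aaaaa, B#)
  read a, top B: go to q0, push ε → (q0, aaaa, #)
  read a, top #: go to q1, push XX# → (q1, aaa, XX#)
  ε-move, top X: go to q2, push ε → (q2, aaa, X#)
  read a, top X: go to q3, push B → (q3, aa, B#)
  read a, top B: go to q0, push ε → (q0, a, #)
  read a, top #: go to q1, push XX# → (q1, ε, XX#)
  ε-move, top X: go to q2, push ε → (q2, ε, X#)
All input consumed in state q2 with stack X#.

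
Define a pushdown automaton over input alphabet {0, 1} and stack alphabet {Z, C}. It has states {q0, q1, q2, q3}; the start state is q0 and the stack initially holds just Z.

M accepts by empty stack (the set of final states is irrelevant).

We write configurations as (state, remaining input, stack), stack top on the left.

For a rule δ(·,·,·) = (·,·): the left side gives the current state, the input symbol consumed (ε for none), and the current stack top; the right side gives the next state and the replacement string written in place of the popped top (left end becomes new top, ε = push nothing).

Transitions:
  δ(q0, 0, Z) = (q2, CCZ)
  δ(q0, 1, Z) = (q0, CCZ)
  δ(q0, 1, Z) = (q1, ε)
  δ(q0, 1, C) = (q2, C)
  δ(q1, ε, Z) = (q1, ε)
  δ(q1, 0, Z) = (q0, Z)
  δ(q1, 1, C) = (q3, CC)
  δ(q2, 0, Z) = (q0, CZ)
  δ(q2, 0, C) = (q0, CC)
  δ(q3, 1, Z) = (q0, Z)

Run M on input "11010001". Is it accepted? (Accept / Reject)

Reject

No computation consumes all input and empties the stack.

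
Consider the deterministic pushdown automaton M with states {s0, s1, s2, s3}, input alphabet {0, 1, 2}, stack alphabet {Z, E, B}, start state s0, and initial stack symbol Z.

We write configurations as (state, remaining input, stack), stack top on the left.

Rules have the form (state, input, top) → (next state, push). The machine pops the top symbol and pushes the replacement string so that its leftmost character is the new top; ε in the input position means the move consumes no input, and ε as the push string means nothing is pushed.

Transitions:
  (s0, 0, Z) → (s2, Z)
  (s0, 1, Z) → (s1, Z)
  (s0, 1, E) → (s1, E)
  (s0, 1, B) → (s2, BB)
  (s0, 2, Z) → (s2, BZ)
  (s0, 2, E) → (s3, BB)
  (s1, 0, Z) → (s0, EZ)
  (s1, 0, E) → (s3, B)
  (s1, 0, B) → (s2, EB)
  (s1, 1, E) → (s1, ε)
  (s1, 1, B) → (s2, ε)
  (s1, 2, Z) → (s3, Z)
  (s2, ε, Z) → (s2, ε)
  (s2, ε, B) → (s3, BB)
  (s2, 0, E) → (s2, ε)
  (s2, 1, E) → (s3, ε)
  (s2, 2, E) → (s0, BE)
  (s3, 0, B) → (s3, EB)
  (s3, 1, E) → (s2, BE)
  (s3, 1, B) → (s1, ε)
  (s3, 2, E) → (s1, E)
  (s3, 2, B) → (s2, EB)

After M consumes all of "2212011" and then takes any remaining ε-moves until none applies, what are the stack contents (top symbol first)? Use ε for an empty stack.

BBZ

(s0, 2212011, Z)
  read 2, top Z: go to s2, push BZ → (s2, 212011, BZ)
  ε-move, top B: go to s3, push BB → (s3, 212011, BBZ)
  read 2, top B: go to s2, push EB → (s2, 12011, EBBZ)
  read 1, top E: go to s3, push ε → (s3, 2011, BBZ)
  read 2, top B: go to s2, push EB → (s2, 011, EBBZ)
  read 0, top E: go to s2, push ε → (s2, 11, BBZ)
  ε-move, top B: go to s3, push BB → (s3, 11, BBBZ)
  read 1, top B: go to s1, push ε → (s1, 1, BBZ)
  read 1, top B: go to s2, push ε → (s2, ε, BZ)
  ε-move, top B: go to s3, push BB → (s3, ε, BBZ)
All input consumed in state s3 with stack BBZ.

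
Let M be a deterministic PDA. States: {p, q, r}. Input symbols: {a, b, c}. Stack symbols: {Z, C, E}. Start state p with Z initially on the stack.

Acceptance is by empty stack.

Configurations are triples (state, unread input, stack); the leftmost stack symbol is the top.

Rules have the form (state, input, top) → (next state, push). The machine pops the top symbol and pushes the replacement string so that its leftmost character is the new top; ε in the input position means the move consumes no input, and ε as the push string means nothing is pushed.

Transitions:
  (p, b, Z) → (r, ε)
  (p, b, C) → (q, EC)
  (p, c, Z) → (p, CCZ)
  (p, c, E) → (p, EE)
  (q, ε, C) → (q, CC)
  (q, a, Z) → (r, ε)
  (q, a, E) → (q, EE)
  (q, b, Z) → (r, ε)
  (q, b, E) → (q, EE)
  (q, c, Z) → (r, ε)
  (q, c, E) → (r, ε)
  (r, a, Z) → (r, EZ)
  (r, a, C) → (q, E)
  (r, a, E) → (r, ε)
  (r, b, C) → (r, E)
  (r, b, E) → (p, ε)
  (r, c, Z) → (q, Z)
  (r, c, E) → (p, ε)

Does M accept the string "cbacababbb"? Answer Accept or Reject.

Accept

(p, cbacababbb, Z) ⊢ (p, bacababbb, CCZ) ⊢ (q, acababbb, ECCZ) ⊢ (q, cababbb, EECCZ) ⊢ (r, ababbb, ECCZ) ⊢ (r, babbb, CCZ) ⊢ (r, abbb, ECZ) ⊢ (r, bbb, CZ) ⊢ (r, bb, EZ) ⊢ (p, b, Z) ⊢ (r, ε, ε)
All input consumed and the stack is empty.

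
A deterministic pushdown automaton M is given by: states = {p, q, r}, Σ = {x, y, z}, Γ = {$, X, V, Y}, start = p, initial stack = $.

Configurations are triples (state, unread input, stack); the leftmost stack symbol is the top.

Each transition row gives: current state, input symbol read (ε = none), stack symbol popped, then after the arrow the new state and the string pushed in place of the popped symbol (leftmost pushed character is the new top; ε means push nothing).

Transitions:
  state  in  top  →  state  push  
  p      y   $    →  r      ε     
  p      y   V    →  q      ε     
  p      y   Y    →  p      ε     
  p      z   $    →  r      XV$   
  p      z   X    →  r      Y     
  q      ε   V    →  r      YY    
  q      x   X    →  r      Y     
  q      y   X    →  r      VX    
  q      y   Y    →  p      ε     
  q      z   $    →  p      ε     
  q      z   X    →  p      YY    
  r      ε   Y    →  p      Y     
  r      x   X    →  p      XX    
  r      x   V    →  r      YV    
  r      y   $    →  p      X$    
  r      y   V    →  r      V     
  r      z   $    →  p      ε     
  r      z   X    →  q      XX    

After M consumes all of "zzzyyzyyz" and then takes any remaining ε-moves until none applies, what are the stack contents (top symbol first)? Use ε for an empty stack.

ε

(p, zzzyyzyyz, $)
  read z, top $: go to r, push XV$ → (r, zzyyzyyz, XV$)
  read z, top X: go to q, push XX → (q, zyyzyyz, XXV$)
  read z, top X: go to p, push YY → (p, yyzyyz, YYXV$)
  read y, top Y: go to p, push ε → (p, yzyyz, YXV$)
  read y, top Y: go to p, push ε → (p, zyyz, XV$)
  read z, top X: go to r, push Y → (r, yyz, YV$)
  ε-move, top Y: go to p, push Y → (p, yyz, YV$)
  read y, top Y: go to p, push ε → (p, yz, V$)
  read y, top V: go to q, push ε → (q, z, $)
  read z, top $: go to p, push ε → (p, ε, ε)
All input consumed in state p with stack ε.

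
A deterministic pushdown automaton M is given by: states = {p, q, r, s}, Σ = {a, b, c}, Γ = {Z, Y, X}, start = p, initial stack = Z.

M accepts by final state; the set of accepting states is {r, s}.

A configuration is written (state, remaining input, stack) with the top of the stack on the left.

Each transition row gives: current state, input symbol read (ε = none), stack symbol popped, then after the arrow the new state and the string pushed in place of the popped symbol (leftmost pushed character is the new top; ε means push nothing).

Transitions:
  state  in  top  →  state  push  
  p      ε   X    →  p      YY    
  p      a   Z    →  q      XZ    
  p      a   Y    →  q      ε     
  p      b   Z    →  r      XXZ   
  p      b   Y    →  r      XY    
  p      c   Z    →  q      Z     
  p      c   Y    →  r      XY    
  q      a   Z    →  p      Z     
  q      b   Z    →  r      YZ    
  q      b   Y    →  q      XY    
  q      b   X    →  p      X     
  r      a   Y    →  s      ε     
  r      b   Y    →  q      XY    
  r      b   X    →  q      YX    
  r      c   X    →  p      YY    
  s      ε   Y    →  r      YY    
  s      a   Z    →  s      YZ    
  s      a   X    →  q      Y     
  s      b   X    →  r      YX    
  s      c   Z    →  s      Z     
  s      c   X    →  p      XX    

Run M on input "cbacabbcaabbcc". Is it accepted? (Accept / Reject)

(p, cbacabbcaabbcc, Z)
  read c, top Z: go to q, push Z → (q, bacabbcaabbcc, Z)
  read b, top Z: go to r, push YZ → (r, acabbcaabbcc, YZ)
  read a, top Y: go to s, push ε → (s, cabbcaabbcc, Z)
  read c, top Z: go to s, push Z → (s, abbcaabbcc, Z)
  read a, top Z: go to s, push YZ → (s, bbcaabbcc, YZ)
  ε-move, top Y: go to r, push YY → (r, bbcaabbcc, YYZ)
  read b, top Y: go to q, push XY → (q, bcaabbcc, XYYZ)
  read b, top X: go to p, push X → (p, caabbcc, XYYZ)
  ε-move, top X: go to p, push YY → (p, caabbcc, YYYYZ)
  read c, top Y: go to r, push XY → (r, aabbcc, XYYYYZ)
No transition applies at (r, aabbcc, XYYYYZ); input not fully consumed.

Reject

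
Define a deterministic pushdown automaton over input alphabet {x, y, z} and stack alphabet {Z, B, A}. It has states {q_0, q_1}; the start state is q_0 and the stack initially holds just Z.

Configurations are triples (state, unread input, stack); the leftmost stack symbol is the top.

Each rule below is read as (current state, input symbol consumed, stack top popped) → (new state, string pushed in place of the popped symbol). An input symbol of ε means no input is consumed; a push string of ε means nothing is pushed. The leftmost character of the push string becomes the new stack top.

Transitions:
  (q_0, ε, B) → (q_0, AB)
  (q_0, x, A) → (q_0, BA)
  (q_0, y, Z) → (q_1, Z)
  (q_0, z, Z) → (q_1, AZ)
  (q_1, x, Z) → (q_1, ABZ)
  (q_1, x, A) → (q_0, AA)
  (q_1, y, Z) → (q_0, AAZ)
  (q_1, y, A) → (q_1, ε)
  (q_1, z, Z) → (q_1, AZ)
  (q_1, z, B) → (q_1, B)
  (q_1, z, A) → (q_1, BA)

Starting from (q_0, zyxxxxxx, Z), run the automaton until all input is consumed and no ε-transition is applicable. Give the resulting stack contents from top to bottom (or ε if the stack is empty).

ABABABABAABZ

(q_0, zyxxxxxx, Z) ⊢ (q_1, yxxxxxx, AZ) ⊢ (q_1, xxxxxx, Z) ⊢ (q_1, xxxxx, ABZ) ⊢ (q_0, xxxx, AABZ) ⊢ (q_0, xxx, BAABZ) ⊢ (q_0, xxx, ABAABZ) ⊢ (q_0, xx, BABAABZ) ⊢ (q_0, xx, ABABAABZ) ⊢ (q_0, x, BABABAABZ) ⊢ (q_0, x, ABABABAABZ) ⊢ (q_0, ε, BABABABAABZ) ⊢ (q_0, ε, ABABABABAABZ)
All input consumed in state q_0 with stack ABABABABAABZ.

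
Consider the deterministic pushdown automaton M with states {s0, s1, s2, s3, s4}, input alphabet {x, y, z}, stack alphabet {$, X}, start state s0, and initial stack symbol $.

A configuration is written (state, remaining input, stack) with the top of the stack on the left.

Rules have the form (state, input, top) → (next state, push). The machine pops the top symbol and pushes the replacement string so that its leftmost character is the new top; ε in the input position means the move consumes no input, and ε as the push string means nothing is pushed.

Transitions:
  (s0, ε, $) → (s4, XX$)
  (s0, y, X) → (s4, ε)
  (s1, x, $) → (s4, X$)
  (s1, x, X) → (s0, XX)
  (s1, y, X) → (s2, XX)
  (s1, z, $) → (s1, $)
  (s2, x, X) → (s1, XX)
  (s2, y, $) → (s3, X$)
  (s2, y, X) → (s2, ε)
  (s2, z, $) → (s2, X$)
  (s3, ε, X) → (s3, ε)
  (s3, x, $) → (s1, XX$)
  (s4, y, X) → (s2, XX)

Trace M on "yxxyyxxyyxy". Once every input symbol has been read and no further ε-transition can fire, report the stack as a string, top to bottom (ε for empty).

XXXXXXXXX$

(s0, yxxyyxxyyxy, $)
  ε-move, top $: go to s4, push XX$ → (s4, yxxyyxxyyxy, XX$)
  read y, top X: go to s2, push XX → (s2, xxyyxxyyxy, XXX$)
  read x, top X: go to s1, push XX → (s1, xyyxxyyxy, XXXX$)
  read x, top X: go to s0, push XX → (s0, yyxxyyxy, XXXXX$)
  read y, top X: go to s4, push ε → (s4, yxxyyxy, XXXX$)
  read y, top X: go to s2, push XX → (s2, xxyyxy, XXXXX$)
  read x, top X: go to s1, push XX → (s1, xyyxy, XXXXXX$)
  read x, top X: go to s0, push XX → (s0, yyxy, XXXXXXX$)
  read y, top X: go to s4, push ε → (s4, yxy, XXXXXX$)
  read y, top X: go to s2, push XX → (s2, xy, XXXXXXX$)
  read x, top X: go to s1, push XX → (s1, y, XXXXXXXX$)
  read y, top X: go to s2, push XX → (s2, ε, XXXXXXXXX$)
All input consumed in state s2 with stack XXXXXXXXX$.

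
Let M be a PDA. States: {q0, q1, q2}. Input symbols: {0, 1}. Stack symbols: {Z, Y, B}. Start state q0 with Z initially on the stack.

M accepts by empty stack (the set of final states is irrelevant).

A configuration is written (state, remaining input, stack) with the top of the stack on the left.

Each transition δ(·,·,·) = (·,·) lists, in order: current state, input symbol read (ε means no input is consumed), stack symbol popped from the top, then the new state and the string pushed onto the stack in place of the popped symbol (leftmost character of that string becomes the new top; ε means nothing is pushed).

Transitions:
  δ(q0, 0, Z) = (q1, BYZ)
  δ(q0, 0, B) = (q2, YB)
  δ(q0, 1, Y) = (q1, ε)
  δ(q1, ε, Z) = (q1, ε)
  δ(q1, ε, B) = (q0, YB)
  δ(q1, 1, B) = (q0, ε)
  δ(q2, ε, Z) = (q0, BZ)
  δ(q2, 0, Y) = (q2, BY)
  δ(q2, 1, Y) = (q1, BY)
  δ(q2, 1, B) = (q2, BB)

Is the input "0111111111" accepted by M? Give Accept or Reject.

Accept

One accepting computation: (q0, 0111111111, Z) ⊢ (q1, 111111111, BYZ) ⊢ (q0, 111111111, YBYZ) ⊢ (q1, 11111111, BYZ) ⊢ (q0, 11111111, YBYZ) ⊢ (q1, 1111111, BYZ) ⊢ (q0, 1111111, YBYZ) ⊢ (q1, 111111, BYZ) ⊢ (q0, 111111, YBYZ) ⊢ (q1, 11111, BYZ) ⊢ (q0, 11111, YBYZ) ⊢ (q1, 1111, BYZ) ⊢ (q0, 1111, YBYZ) ⊢ (q1, 111, BYZ) ⊢ (q0, 111, YBYZ) ⊢ (q1, 11, BYZ) ⊢ (q0, 1, YZ) ⊢ (q1, ε, Z) ⊢ (q1, ε, ε)
All input consumed and the stack is empty.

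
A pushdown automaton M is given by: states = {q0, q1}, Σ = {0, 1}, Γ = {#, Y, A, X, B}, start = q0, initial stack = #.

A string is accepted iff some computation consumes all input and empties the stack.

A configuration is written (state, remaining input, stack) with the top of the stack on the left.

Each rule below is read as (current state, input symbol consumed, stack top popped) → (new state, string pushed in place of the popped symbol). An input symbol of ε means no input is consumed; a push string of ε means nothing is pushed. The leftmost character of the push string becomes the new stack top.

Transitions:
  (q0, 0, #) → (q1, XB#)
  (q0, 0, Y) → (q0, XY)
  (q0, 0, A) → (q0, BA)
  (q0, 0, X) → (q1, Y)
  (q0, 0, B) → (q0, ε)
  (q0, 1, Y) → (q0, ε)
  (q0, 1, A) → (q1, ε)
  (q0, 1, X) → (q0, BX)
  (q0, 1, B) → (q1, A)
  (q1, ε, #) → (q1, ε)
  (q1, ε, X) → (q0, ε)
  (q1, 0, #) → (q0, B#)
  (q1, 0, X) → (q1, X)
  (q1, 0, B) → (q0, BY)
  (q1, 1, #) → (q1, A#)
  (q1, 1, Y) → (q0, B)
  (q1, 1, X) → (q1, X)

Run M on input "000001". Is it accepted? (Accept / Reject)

No computation consumes all input and empties the stack.

Reject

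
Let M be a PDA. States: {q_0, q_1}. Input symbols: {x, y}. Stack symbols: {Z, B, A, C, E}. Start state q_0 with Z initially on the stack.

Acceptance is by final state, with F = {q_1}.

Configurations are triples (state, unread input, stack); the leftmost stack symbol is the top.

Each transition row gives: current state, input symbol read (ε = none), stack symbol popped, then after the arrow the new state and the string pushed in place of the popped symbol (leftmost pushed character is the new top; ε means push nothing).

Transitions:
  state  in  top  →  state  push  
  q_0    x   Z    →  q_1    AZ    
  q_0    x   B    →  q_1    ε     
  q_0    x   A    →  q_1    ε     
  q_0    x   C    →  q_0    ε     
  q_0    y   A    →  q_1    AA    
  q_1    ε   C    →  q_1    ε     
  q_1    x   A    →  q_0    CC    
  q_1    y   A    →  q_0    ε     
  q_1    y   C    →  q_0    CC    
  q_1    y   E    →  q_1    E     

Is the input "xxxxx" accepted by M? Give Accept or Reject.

Accept

One accepting computation: (q_0, xxxxx, Z) ⊢ (q_1, xxxx, AZ) ⊢ (q_0, xxx, CCZ) ⊢ (q_0, xx, CZ) ⊢ (q_0, x, Z) ⊢ (q_1, ε, AZ)
All input consumed and state q_1 ∈ F.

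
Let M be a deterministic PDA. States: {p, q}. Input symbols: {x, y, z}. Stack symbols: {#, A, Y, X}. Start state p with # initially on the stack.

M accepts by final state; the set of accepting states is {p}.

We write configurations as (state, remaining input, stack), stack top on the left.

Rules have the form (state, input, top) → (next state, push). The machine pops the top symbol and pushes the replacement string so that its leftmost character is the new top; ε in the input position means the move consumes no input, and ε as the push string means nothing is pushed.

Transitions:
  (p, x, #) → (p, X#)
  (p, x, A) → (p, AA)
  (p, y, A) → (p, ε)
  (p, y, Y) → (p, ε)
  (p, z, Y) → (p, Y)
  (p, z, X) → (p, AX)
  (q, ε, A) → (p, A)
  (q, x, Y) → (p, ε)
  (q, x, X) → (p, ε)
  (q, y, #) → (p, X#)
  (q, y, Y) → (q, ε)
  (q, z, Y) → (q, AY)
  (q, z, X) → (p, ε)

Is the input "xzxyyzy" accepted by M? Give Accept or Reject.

Accept

(p, xzxyyzy, #)
  read x, top #: go to p, push X# → (p, zxyyzy, X#)
  read z, top X: go to p, push AX → (p, xyyzy, AX#)
  read x, top A: go to p, push AA → (p, yyzy, AAX#)
  read y, top A: go to p, push ε → (p, yzy, AX#)
  read y, top A: go to p, push ε → (p, zy, X#)
  read z, top X: go to p, push AX → (p, y, AX#)
  read y, top A: go to p, push ε → (p, ε, X#)
All input consumed; state p ∈ F.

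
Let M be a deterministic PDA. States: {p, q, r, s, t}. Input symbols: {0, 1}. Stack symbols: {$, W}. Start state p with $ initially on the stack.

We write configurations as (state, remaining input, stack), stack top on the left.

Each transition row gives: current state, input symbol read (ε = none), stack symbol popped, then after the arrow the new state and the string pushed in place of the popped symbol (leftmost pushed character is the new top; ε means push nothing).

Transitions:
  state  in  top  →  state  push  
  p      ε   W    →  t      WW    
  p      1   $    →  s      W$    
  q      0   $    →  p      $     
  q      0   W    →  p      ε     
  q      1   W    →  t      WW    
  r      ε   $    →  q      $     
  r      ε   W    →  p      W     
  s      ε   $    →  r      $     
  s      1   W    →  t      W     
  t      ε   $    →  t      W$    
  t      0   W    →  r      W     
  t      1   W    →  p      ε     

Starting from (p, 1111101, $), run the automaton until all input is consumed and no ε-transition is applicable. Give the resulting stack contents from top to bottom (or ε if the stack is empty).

WW$

(p, 1111101, $)
  read 1, top $: go to s, push W$ → (s, 111101, W$)
  read 1, top W: go to t, push W → (t, 11101, W$)
  read 1, top W: go to p, push ε → (p, 1101, $)
  read 1, top $: go to s, push W$ → (s, 101, W$)
  read 1, top W: go to t, push W → (t, 01, W$)
  read 0, top W: go to r, push W → (r, 1, W$)
  ε-move, top W: go to p, push W → (p, 1, W$)
  ε-move, top W: go to t, push WW → (t, 1, WW$)
  read 1, top W: go to p, push ε → (p, ε, W$)
  ε-move, top W: go to t, push WW → (t, ε, WW$)
All input consumed in state t with stack WW$.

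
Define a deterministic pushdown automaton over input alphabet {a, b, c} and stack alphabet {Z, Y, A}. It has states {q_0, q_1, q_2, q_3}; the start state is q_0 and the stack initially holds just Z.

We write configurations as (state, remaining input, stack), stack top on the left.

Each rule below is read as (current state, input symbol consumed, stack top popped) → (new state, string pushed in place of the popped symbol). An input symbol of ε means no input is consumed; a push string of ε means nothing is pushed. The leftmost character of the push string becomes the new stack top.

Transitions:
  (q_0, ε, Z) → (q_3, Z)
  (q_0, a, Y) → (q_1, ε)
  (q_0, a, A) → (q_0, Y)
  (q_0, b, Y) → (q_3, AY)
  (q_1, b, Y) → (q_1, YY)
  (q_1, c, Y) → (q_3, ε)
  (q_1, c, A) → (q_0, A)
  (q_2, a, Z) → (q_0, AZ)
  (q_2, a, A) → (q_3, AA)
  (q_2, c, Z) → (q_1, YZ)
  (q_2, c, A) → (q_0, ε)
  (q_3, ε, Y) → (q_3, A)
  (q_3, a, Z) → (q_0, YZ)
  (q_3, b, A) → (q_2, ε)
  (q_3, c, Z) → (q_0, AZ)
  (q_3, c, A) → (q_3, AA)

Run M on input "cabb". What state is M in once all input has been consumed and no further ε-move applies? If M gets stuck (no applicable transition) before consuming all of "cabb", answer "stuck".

(q_0, cabb, Z)
  ε-move, top Z: go to q_3, push Z → (q_3, cabb, Z)
  read c, top Z: go to q_0, push AZ → (q_0, abb, AZ)
  read a, top A: go to q_0, push Y → (q_0, bb, YZ)
  read b, top Y: go to q_3, push AY → (q_3, b, AYZ)
  read b, top A: go to q_2, push ε → (q_2, ε, YZ)
All input consumed; M is in state q_2.

q_2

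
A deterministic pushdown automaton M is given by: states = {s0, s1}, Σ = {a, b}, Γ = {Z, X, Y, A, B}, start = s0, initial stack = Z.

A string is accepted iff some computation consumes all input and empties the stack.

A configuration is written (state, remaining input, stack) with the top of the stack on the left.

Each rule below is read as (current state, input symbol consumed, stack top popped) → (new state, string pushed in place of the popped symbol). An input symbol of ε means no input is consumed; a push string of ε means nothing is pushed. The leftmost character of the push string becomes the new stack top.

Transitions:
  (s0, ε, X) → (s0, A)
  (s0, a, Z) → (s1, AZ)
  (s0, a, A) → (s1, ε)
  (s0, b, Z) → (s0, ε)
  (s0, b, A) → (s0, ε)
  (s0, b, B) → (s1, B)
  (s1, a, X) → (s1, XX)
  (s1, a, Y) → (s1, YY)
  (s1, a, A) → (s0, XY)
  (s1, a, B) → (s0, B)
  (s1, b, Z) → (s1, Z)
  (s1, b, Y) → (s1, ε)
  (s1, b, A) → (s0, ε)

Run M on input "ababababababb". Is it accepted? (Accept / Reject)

Accept

(s0, ababababababb, Z) ⊢ (s1, babababababb, AZ) ⊢ (s0, abababababb, Z) ⊢ (s1, bababababb, AZ) ⊢ (s0, ababababb, Z) ⊢ (s1, babababb, AZ) ⊢ (s0, abababb, Z) ⊢ (s1, bababb, AZ) ⊢ (s0, ababb, Z) ⊢ (s1, babb, AZ) ⊢ (s0, abb, Z) ⊢ (s1, bb, AZ) ⊢ (s0, b, Z) ⊢ (s0, ε, ε)
All input consumed and the stack is empty.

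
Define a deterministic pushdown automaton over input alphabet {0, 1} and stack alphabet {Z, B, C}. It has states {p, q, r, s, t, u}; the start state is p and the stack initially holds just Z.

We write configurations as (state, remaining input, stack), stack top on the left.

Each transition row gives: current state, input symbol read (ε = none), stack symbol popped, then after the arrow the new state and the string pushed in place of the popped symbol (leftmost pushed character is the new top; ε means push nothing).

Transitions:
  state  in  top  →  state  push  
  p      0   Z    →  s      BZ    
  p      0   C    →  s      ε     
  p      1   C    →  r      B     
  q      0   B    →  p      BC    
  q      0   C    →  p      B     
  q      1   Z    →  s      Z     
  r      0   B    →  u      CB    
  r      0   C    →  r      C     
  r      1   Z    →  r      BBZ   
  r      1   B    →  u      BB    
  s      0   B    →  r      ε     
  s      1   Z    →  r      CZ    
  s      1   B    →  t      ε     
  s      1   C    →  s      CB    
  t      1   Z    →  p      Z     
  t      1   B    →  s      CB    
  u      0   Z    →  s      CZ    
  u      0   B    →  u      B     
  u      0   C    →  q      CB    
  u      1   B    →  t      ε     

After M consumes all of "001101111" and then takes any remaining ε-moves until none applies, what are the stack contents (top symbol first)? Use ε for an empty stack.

CBBBBZ

(p, 001101111, Z)
  read 0, top Z: go to s, push BZ → (s, 01101111, BZ)
  read 0, top B: go to r, push ε → (r, 1101111, Z)
  read 1, top Z: go to r, push BBZ → (r, 101111, BBZ)
  read 1, top B: go to u, push BB → (u, 01111, BBBZ)
  read 0, top B: go to u, push B → (u, 1111, BBBZ)
  read 1, top B: go to t, push ε → (t, 111, BBZ)
  read 1, top B: go to s, push CB → (s, 11, CBBZ)
  read 1, top C: go to s, push CB → (s, 1, CBBBZ)
  read 1, top C: go to s, push CB → (s, ε, CBBBBZ)
All input consumed in state s with stack CBBBBZ.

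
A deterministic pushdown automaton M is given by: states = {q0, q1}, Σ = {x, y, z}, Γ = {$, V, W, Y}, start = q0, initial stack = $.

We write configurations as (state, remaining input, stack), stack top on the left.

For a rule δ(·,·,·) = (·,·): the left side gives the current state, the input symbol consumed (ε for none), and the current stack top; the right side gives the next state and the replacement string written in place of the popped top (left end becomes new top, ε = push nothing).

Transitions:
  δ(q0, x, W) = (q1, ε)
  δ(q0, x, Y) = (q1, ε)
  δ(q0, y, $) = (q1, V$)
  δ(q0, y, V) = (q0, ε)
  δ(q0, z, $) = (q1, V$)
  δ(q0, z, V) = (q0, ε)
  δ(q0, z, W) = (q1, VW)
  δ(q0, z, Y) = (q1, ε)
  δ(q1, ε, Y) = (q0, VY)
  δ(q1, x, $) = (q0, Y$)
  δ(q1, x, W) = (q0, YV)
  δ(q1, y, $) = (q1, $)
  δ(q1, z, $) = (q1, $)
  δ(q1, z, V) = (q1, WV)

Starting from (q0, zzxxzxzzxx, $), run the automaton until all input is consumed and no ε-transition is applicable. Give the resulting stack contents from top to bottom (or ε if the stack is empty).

(q0, zzxxzxzzxx, $) ⊢ (q1, zxxzxzzxx, V$) ⊢ (q1, xxzxzzxx, WV$) ⊢ (q0, xzxzzxx, YVV$) ⊢ (q1, zxzzxx, VV$) ⊢ (q1, xzzxx, WVV$) ⊢ (q0, zzxx, YVVV$) ⊢ (q1, zxx, VVV$) ⊢ (q1, xx, WVVV$) ⊢ (q0, x, YVVVV$) ⊢ (q1, ε, VVVV$)
All input consumed in state q1 with stack VVVV$.

VVVV$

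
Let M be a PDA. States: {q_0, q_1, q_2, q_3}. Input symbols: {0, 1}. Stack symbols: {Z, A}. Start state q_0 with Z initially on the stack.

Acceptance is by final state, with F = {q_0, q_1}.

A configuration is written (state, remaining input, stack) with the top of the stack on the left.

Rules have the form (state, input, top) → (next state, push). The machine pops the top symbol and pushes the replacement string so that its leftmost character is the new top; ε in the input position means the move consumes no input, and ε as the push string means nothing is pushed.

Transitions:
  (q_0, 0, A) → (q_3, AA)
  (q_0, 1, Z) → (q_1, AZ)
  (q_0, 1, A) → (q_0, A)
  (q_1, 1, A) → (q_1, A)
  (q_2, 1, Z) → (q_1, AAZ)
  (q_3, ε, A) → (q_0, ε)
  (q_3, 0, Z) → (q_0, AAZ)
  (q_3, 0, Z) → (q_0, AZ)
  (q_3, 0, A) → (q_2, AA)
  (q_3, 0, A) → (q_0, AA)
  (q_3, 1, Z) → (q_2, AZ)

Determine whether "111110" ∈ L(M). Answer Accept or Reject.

Reject

No computation consumes all input and reaches a final state.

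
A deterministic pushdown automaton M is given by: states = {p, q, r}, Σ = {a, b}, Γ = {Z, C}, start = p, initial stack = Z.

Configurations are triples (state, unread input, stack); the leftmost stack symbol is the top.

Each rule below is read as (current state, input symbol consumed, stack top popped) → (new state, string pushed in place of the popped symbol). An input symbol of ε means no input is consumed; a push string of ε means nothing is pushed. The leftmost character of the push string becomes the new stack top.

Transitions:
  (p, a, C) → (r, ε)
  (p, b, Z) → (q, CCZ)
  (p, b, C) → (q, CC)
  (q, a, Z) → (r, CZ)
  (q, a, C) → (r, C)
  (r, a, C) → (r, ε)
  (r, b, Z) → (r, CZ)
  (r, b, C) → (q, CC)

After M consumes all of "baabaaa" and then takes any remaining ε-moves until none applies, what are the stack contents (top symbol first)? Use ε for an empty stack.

(p, baabaaa, Z) ⊢ (q, aabaaa, CCZ) ⊢ (r, abaaa, CCZ) ⊢ (r, baaa, CZ) ⊢ (q, aaa, CCZ) ⊢ (r, aa, CCZ) ⊢ (r, a, CZ) ⊢ (r, ε, Z)
All input consumed in state r with stack Z.

Z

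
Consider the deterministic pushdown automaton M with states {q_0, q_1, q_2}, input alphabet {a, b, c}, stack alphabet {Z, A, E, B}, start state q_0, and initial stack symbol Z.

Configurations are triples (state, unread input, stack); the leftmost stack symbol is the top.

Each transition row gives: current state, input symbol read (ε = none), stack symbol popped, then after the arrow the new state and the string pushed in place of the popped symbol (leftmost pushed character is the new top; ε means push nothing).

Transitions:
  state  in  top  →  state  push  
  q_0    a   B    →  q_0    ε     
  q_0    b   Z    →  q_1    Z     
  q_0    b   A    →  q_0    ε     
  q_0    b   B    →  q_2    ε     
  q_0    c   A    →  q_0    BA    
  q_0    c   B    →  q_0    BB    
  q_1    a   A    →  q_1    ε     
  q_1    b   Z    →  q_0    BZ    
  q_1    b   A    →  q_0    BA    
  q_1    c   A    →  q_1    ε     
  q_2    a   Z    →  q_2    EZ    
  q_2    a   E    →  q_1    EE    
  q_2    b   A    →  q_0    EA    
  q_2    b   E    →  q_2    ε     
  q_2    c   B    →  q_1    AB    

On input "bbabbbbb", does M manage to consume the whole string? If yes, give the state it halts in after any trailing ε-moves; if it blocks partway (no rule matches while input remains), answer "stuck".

(q_0, bbabbbbb, Z) ⊢ (q_1, babbbbb, Z) ⊢ (q_0, abbbbb, BZ) ⊢ (q_0, bbbbb, Z) ⊢ (q_1, bbbb, Z) ⊢ (q_0, bbb, BZ) ⊢ (q_2, bb, Z)
No transition for (q_2, b, top Z); M blocks with input bb remaining.

stuck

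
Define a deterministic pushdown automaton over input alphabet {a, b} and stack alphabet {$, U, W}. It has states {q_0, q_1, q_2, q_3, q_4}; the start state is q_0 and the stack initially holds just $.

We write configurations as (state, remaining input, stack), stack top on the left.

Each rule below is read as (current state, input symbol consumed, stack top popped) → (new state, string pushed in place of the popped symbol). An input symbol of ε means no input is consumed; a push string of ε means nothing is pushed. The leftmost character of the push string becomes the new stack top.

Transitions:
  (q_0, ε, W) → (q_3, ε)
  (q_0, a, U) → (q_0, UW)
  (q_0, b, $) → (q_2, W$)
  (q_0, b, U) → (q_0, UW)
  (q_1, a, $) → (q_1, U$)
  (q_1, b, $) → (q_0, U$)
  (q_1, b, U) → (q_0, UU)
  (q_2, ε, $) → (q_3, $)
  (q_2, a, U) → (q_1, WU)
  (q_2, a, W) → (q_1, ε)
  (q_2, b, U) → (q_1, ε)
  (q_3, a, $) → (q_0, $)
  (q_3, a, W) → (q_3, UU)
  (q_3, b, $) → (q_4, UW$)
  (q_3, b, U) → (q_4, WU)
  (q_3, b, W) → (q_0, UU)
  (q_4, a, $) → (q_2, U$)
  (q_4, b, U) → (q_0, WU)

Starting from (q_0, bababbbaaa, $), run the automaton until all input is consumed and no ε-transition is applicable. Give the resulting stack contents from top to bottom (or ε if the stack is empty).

(q_0, bababbbaaa, $)
  read b, top $: go to q_2, push W$ → (q_2, ababbbaaa, W$)
  read a, top W: go to q_1, push ε → (q_1, babbbaaa, $)
  read b, top $: go to q_0, push U$ → (q_0, abbbaaa, U$)
  read a, top U: go to q_0, push UW → (q_0, bbbaaa, UW$)
  read b, top U: go to q_0, push UW → (q_0, bbaaa, UWW$)
  read b, top U: go to q_0, push UW → (q_0, baaa, UWWW$)
  read b, top U: go to q_0, push UW → (q_0, aaa, UWWWW$)
  read a, top U: go to q_0, push UW → (q_0, aa, UWWWWW$)
  read a, top U: go to q_0, push UW → (q_0, a, UWWWWWW$)
  read a, top U: go to q_0, push UW → (q_0, ε, UWWWWWWW$)
All input consumed in state q_0 with stack UWWWWWWW$.

UWWWWWWW$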